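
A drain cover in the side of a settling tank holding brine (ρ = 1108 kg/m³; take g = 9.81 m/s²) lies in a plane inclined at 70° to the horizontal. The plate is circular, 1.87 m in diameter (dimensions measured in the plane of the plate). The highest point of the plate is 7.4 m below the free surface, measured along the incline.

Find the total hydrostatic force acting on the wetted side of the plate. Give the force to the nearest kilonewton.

F ≈ 234 kN

γ = ρg = 1108 × 9.81 / 1000 = 10.86948 kN/m³.
Let θ = 70° be the plate's angle to the horizontal; measure y along the incline from where the plane meets the free surface. Vertical depth h = y·sinθ with sinθ = 0.939693.
The centroid is at the centre, 0.935 m below the top of the plate, so y_c = 7.4 + 0.935 = 8.335 m and h_c = 8.335 × 0.939693 = 7.83234 m.
A = π(0.935)² = 2.74646 m².
Resultant F = γ·h_c·A = 10.86948 × 7.83234 × 2.74646 = 233.816 kN.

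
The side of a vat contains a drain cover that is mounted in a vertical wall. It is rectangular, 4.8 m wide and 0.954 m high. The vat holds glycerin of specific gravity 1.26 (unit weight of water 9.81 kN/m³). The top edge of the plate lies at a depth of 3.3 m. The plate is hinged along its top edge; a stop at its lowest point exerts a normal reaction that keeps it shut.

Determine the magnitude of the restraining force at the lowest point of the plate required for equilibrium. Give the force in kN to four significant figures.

P ≈ 111.4 kN

γ = 1.26 × 9.81 = 12.3606 kN/m³.
The centroid lies 0.954/2 = 0.477 m below the top edge, so the centroid depth is h_c = 3.3 + 0.477 = 3.777 m.
A = 4.8 × 0.954 = 4.5792 m².
Resultant F = γ·h_c·A = 12.3606 × 3.777 × 4.5792 = 213.784 kN.
I_c = b·h³/12 = 4.8 × 0.954³/12 = 0.3473 m⁴.
Centre of pressure: y_p = y_c + I_c/(y_c·A) = 3.777 + 0.3473/(3.777 × 4.5792) = 3.777 + 0.0200802 = 3.79708 m along the plane.
The resultant acts 0.477 + 0.0200802 = 0.49708 m (along the plate) below the hinge at the top edge, so the moment about the hinge is M = F × 0.49708 = 213.784 × 0.49708 = 106.268 kN·m.
A normal force at the bottom, 0.954 m from the hinge, must supply this moment: P = 106.268/0.954 = 111.392 kN.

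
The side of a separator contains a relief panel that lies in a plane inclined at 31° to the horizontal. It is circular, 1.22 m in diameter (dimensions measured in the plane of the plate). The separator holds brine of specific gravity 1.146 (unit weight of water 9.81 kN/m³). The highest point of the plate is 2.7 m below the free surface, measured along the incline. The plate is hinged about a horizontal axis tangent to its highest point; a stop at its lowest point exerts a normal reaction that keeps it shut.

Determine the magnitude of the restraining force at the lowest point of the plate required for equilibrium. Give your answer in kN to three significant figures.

γ = 1.146 × 9.81 = 11.24226 kN/m³.
Let θ = 31° be the plate's angle to the horizontal; measure y along the incline from where the plane meets the free surface. Vertical depth h = y·sinθ with sinθ = 0.515038.
The centroid is at the centre, 0.61 m below the top of the plate, so y_c = 2.7 + 0.61 = 3.31 m and h_c = 3.31 × 0.515038 = 1.70478 m.
A = π(0.61)² = 1.16899 m².
Resultant F = γ·h_c·A = 11.24226 × 1.70478 × 1.16899 = 22.4044 kN.
I_c = πr⁴/4 = π × 0.61⁴/4 = 0.108745 m⁴.
Centre of pressure: y_p = y_c + I_c/(y_c·A) = 3.31 + 0.108745/(3.31 × 1.16899) = 3.31 + 0.0281042 = 3.3381 m along the plane.
The resultant acts 0.61 + 0.0281042 = 0.638104 m (along the plate) below the hinge at the top edge, so the moment about the hinge is M = F × 0.638104 = 22.4044 × 0.638104 = 14.2963 kN·m.
A normal force at the bottom, 1.22 m from the hinge, must supply this moment: P = 14.2963/1.22 = 11.7183 kN.

P ≈ 11.7 kN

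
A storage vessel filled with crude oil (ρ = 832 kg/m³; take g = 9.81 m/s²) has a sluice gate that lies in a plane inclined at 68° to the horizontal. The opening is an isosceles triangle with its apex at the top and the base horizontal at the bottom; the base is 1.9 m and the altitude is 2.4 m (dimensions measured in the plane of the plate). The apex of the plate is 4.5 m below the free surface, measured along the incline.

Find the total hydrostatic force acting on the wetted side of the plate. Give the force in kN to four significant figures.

F ≈ 105.3 kN

γ = ρg = 832 × 9.81 / 1000 = 8.16192 kN/m³.
Let θ = 68° be the plate's angle to the horizontal; measure y along the incline from where the plane meets the free surface. Vertical depth h = y·sinθ with sinθ = 0.927184.
With the apex up, the centroid sits 2h/3 = 2 × 2.4/3 = 1.6 m below the apex, so y_c = 4.5 + 1.6 = 6.1 m and h_c = 6.1 × 0.927184 = 5.65582 m.
A = ½ × 1.9 × 2.4 = 2.28 m².
Resultant F = γ·h_c·A = 8.16192 × 5.65582 × 2.28 = 105.25 kN.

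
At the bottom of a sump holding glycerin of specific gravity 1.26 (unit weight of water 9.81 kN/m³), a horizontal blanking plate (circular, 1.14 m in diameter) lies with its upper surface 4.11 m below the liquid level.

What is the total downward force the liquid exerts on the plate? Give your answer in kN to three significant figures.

γ = 1.26 × 9.81 = 12.3606 kN/m³.
The plate is horizontal, so pressure is uniform at p = γ·h = 12.3606 × 4.11 = 50.8021 kN/m².
A = π(0.57)² = 1.0207 m².
F = p·A = 50.8021 × 1.0207 = 51.8537 kN.

F ≈ 51.9 kN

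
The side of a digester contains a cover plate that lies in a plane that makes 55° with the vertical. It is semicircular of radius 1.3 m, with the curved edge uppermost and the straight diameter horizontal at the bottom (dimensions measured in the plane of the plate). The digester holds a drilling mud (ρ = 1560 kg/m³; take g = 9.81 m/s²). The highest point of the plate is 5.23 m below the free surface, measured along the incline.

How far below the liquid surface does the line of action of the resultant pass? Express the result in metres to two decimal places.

h_p = 3.44 m

γ = ρg = 1560 × 9.81 / 1000 = 15.3036 kN/m³.
The plate makes 55° with the vertical, i.e. θ = 90° − 55° = 35° to the horizontal. Measuring y along the incline from the free-surface line, vertical depth h = y·sinθ with sinθ = 0.573576.
The centroid lies 4r/(3π) = 0.551737 m above the diameter, so r − 4r/(3π) = 1.3 − 0.551737 = 0.748263 m below the topmost point, so y_c = 5.23 + 0.748263 = 5.97826 m and h_c = 5.97826 × 0.573576 = 3.42899 m.
A = πr²/2 = π × 1.3²/2 = 2.65465 m².
Resultant F = γ·h_c·A = 15.3036 × 3.42899 × 2.65465 = 139.305 kN.
I_c = (π/8 − 8/(9π))·r⁴ = 0.109757 × 1.3⁴ = 0.313477 m⁴.
Centre of pressure: y_p = y_c + I_c/(y_c·A) = 5.97826 + 0.313477/(5.97826 × 2.65465) = 5.97826 + 0.0197526 = 5.99801 m along the plane.
Vertically, h_p = y_p·sinθ = 5.99801 × 0.573576 = 3.44031 m.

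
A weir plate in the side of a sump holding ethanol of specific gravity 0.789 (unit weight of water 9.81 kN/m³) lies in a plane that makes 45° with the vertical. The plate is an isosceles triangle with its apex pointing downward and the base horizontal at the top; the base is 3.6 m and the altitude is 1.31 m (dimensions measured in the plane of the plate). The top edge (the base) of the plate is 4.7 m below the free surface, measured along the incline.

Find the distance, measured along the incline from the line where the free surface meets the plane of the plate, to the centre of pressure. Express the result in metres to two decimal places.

γ = 0.789 × 9.81 = 7.74009 kN/m³.
The plate makes 45° with the vertical, i.e. θ = 90° − 45° = 45° to the horizontal. Measuring y along the incline from the free-surface line, vertical depth h = y·sinθ with sinθ = 0.707107.
With the apex down, the centroid sits h/3 = 1.31/3 = 0.436667 m below the base (the top edge), so y_c = 4.7 + 0.436667 = 5.13667 m and h_c = 5.13667 × 0.707107 = 3.63218 m.
A = ½ × 3.6 × 1.31 = 2.358 m².
Resultant F = γ·h_c·A = 7.74009 × 3.63218 × 2.358 = 66.2914 kN.
I_c = b·h³/36 = 3.6 × 1.31³/36 = 0.224809 m⁴.
Centre of pressure: y_p = y_c + I_c/(y_c·A) = 5.13667 + 0.224809/(5.13667 × 2.358) = 5.13667 + 0.0185604 = 5.15523 m along the plane.

y_p = 5.16 m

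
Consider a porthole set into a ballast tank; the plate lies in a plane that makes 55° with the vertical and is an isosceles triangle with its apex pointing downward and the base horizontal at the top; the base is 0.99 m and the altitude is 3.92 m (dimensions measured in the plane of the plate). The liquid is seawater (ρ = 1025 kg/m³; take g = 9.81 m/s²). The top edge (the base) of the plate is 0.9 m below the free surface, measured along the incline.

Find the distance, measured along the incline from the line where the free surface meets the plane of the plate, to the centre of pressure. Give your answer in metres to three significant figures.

γ = ρg = 1025 × 9.81 / 1000 = 10.05525 kN/m³.
The plate makes 55° with the vertical, i.e. θ = 90° − 55° = 35° to the horizontal. Measuring y along the incline from the free-surface line, vertical depth h = y·sinθ with sinθ = 0.573576.
With the apex down, the centroid sits h/3 = 3.92/3 = 1.30667 m below the base (the top edge), so y_c = 0.9 + 1.30667 = 2.20667 m and h_c = 2.20667 × 0.573576 = 1.26569 m.
A = ½ × 0.99 × 3.92 = 1.9404 m².
Resultant F = γ·h_c·A = 10.05525 × 1.26569 × 1.9404 = 24.6951 kN.
I_c = b·h³/36 = 0.99 × 3.92³/36 = 1.6565 m⁴.
Centre of pressure: y_p = y_c + I_c/(y_c·A) = 2.20667 + 1.6565/(2.20667 × 1.9404) = 2.20667 + 0.386868 = 2.59354 m along the plane.

y_p = 2.59 m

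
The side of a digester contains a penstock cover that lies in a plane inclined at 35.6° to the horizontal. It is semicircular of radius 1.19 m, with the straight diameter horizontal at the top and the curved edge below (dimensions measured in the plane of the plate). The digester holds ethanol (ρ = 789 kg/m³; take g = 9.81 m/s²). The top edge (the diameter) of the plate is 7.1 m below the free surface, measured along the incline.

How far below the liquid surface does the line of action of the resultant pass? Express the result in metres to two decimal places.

γ = ρg = 789 × 9.81 / 1000 = 7.74009 kN/m³.
Let θ = 35.6° be the plate's angle to the horizontal; measure y along the incline from where the plane meets the free surface. Vertical depth h = y·sinθ with sinθ = 0.582123.
The centroid of a semicircle lies 4r/(3π) = 0.505052 m from the diameter, here below the top edge, so y_c = 7.1 + 0.505052 = 7.60505 m and h_c = 7.60505 × 0.582123 = 4.42707 m.
A = πr²/2 = π × 1.19²/2 = 2.2244 m².
Resultant F = γ·h_c·A = 7.74009 × 4.42707 × 2.2244 = 76.2211 kN.
I_c = (π/8 − 8/(9π))·r⁴ = 0.109757 × 1.19⁴ = 0.2201 m⁴.
Centre of pressure: y_p = y_c + I_c/(y_c·A) = 7.60505 + 0.2201/(7.60505 × 2.2244) = 7.60505 + 0.0130108 = 7.61806 m along the plane.
Vertically, h_p = y_p·sinθ = 7.61806 × 0.582123 = 4.43465 m.

h_p = 4.43 m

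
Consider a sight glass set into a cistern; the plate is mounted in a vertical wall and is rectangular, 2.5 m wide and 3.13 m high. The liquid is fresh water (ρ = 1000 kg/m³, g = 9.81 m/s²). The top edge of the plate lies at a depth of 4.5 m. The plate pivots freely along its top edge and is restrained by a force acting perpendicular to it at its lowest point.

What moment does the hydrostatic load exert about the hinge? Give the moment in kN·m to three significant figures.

M ≈ 791 kN·m

γ = ρg = 1000 × 9.81 = 9810 N/m³ = 9.81 kN/m³.
The centroid lies 3.13/2 = 1.565 m below the top edge, so the centroid depth is h_c = 4.5 + 1.565 = 6.065 m.
A = 2.5 × 3.13 = 7.825 m².
Resultant F = γ·h_c·A = 9.81 × 6.065 × 7.825 = 465.569 kN.
I_c = b·h³/12 = 2.5 × 3.13³/12 = 6.3884 m⁴.
Centre of pressure: y_p = y_c + I_c/(y_c·A) = 6.065 + 6.3884/(6.065 × 7.825) = 6.065 + 0.13461 = 6.19961 m along the plane.
The resultant acts 1.565 + 0.13461 = 1.69961 m (along the plate) below the hinge at the top edge, so the moment about the hinge is M = F × 1.69961 = 465.569 × 1.69961 = 791.286 kN·m.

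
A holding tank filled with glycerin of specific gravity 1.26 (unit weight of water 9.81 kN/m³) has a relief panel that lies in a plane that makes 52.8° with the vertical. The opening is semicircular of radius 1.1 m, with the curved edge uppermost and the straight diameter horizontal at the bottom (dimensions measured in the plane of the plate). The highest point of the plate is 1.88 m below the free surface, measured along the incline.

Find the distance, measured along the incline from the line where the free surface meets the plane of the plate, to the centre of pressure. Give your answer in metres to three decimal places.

γ = 1.26 × 9.81 = 12.3606 kN/m³.
The plate makes 52.8° with the vertical, i.e. θ = 90° − 52.8° = 37.2° to the horizontal. Measuring y along the incline from the free-surface line, vertical depth h = y·sinθ with sinθ = 0.604599.
The centroid lies 4r/(3π) = 0.466854 m above the diameter, so r − 4r/(3π) = 1.1 − 0.466854 = 0.633146 m below the topmost point, so y_c = 1.88 + 0.633146 = 2.51315 m and h_c = 2.51315 × 0.604599 = 1.51945 m.
A = πr²/2 = π × 1.1²/2 = 1.90066 m².
Resultant F = γ·h_c·A = 12.3606 × 1.51945 × 1.90066 = 35.6969 kN.
I_c = (π/8 − 8/(9π))·r⁴ = 0.109757 × 1.1⁴ = 0.160695 m⁴.
Centre of pressure: y_p = y_c + I_c/(y_c·A) = 2.51315 + 0.160695/(2.51315 × 1.90066) = 2.51315 + 0.0336418 = 2.54679 m along the plane.

y_p = 2.547 m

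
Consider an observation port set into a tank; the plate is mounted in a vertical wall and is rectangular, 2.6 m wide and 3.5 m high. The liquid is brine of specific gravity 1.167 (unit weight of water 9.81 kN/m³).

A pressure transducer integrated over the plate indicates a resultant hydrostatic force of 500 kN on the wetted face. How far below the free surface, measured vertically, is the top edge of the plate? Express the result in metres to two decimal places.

γ = 1.167 × 9.81 = 11.44827 kN/m³.
A = 2.6 × 3.5 = 9.1 m².
From F = γ·h_c·A, the centroid depth is h_c = 500/(11.44827 × 9.1) = 4.79942 m.
The centroid lies 3.5/2 = 1.75 m below the top edge, so the top edge sits at h_top = 4.79942 − 1.75 = 3.04942 m below the surface.

d_top ≈ 3.05 m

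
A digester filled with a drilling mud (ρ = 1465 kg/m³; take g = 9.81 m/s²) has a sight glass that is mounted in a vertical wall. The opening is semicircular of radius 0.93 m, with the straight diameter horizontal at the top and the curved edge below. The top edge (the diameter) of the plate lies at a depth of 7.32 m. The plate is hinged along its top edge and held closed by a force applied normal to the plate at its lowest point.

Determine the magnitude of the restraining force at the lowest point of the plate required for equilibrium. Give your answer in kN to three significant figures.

P ≈ 65.2 kN

γ = ρg = 1465 × 9.81 / 1000 = 14.37165 kN/m³.
The centroid of a semicircle lies 4r/(3π) = 0.394704 m from the diameter, here below the top edge, so the centroid depth is h_c = 7.32 + 0.394704 = 7.7147 m.
A = πr²/2 = π × 0.93²/2 = 1.35858 m².
Resultant F = γ·h_c·A = 14.37165 × 7.7147 × 1.35858 = 150.63 kN.
I_c = (π/8 − 8/(9π))·r⁴ = 0.109757 × 0.93⁴ = 0.0821039 m⁴.
Centre of pressure: y_p = y_c + I_c/(y_c·A) = 7.7147 + 0.0821039/(7.7147 × 1.35858) = 7.7147 + 0.00783357 = 7.72253 m along the plane.
The resultant acts 0.394704 + 0.00783357 = 0.402538 m (along the plate) below the hinge at the top edge, so the moment about the hinge is M = F × 0.402538 = 150.63 × 0.402538 = 60.6343 kN·m.
A normal force at the bottom, 0.93 m from the hinge, must supply this moment: P = 60.6343/0.93 = 65.1982 kN.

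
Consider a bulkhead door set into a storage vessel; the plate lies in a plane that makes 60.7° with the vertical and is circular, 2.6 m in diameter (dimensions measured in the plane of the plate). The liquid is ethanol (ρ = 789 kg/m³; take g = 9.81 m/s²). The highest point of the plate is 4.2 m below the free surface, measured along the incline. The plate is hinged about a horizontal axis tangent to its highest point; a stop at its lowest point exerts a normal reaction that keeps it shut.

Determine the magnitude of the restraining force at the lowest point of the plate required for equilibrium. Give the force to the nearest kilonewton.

γ = ρg = 789 × 9.81 / 1000 = 7.74009 kN/m³.
The plate makes 60.7° with the vertical, i.e. θ = 90° − 60.7° = 29.3° to the horizontal. Measuring y along the incline from the free-surface line, vertical depth h = y·sinθ with sinθ = 0.489382.
The centroid is at the centre, 1.3 m below the top of the plate, so y_c = 4.2 + 1.3 = 5.5 m and h_c = 5.5 × 0.489382 = 2.6916 m.
A = π(1.3)² = 5.30929 m².
Resultant F = γ·h_c·A = 7.74009 × 2.6916 × 5.30929 = 110.61 kN.
I_c = πr⁴/4 = π × 1.3⁴/4 = 2.24318 m⁴.
Centre of pressure: y_p = y_c + I_c/(y_c·A) = 5.5 + 2.24318/(5.5 × 5.30929) = 5.5 + 0.0768184 = 5.57682 m along the plane.
The resultant acts 1.3 + 0.0768184 = 1.37682 m (along the plate) below the hinge at the top edge, so the moment about the hinge is M = F × 1.37682 = 110.61 × 1.37682 = 152.29 kN·m.
A normal force at the bottom, 2.6 m from the hinge, must supply this moment: P = 152.29/2.6 = 58.5731 kN.

P ≈ 59 kN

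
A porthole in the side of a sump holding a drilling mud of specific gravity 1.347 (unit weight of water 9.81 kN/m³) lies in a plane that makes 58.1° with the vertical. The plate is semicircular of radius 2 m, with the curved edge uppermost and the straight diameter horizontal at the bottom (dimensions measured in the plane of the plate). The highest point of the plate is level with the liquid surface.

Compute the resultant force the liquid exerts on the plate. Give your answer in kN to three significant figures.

γ = 1.347 × 9.81 = 13.21407 kN/m³.
The plate makes 58.1° with the vertical, i.e. θ = 90° − 58.1° = 31.9° to the horizontal. Measuring y along the incline from the free-surface line, vertical depth h = y·sinθ with sinθ = 0.528438.
The centroid lies 4r/(3π) = 0.848826 m above the diameter, so r − 4r/(3π) = 2 − 0.848826 = 1.15117 m below the topmost point, so y_c = 1.15117 m and h_c = 1.15117 × 0.528438 = 0.608322 m.
A = πr²/2 = π × 2²/2 = 6.28319 m².
Resultant F = γ·h_c·A = 13.21407 × 0.608322 × 6.28319 = 50.5069 kN.

F ≈ 50.5 kN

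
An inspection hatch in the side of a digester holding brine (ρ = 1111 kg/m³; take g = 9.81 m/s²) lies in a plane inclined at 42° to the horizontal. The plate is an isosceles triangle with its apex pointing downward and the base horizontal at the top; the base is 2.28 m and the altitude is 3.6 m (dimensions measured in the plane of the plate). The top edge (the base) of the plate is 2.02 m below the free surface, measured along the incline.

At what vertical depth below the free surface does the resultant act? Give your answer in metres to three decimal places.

γ = ρg = 1111 × 9.81 / 1000 = 10.89891 kN/m³.
Let θ = 42° be the plate's angle to the horizontal; measure y along the incline from where the plane meets the free surface. Vertical depth h = y·sinθ with sinθ = 0.669131.
With the apex down, the centroid sits h/3 = 3.6/3 = 1.2 m below the base (the top edge), so y_c = 2.02 + 1.2 = 3.22 m and h_c = 3.22 × 0.669131 = 2.1546 m.
A = ½ × 2.28 × 3.6 = 4.104 m².
Resultant F = γ·h_c·A = 10.89891 × 2.1546 × 4.104 = 96.3734 kN.
I_c = b·h³/36 = 2.28 × 3.6³/36 = 2.95488 m⁴.
Centre of pressure: y_p = y_c + I_c/(y_c·A) = 3.22 + 2.95488/(3.22 × 4.104) = 3.22 + 0.223602 = 3.4436 m along the plane.
Vertically, h_p = y_p·sinθ = 3.4436 × 0.669131 = 2.30422 m.

h_p = 2.304 m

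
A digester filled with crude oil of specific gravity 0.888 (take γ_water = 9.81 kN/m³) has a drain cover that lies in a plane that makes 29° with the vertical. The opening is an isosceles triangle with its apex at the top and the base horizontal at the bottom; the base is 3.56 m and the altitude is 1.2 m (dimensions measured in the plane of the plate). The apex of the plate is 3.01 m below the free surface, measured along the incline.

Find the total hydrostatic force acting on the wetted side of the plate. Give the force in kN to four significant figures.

F ≈ 62.01 kN

γ = 0.888 × 9.81 = 8.71128 kN/m³.
The plate makes 29° with the vertical, i.e. θ = 90° − 29° = 61° to the horizontal. Measuring y along the incline from the free-surface line, vertical depth h = y·sinθ with sinθ = 0.874620.
With the apex up, the centroid sits 2h/3 = 2 × 1.2/3 = 0.8 m below the apex, so y_c = 3.01 + 0.8 = 3.81 m and h_c = 3.81 × 0.874620 = 3.3323 m.
A = ½ × 3.56 × 1.2 = 2.136 m².
Resultant F = γ·h_c·A = 8.71128 × 3.3323 × 2.136 = 62.0051 kN.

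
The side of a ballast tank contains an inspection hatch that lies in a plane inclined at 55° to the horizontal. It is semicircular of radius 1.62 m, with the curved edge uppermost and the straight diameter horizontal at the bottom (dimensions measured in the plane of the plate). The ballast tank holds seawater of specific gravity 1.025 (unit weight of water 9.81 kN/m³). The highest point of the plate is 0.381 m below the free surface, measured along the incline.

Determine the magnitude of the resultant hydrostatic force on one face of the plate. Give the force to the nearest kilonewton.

γ = 1.025 × 9.81 = 10.05525 kN/m³.
Let θ = 55° be the plate's angle to the horizontal; measure y along the incline from where the plane meets the free surface. Vertical depth h = y·sinθ with sinθ = 0.819152.
The centroid lies 4r/(3π) = 0.687549 m above the diameter, so r − 4r/(3π) = 1.62 − 0.687549 = 0.932451 m below the topmost point, so y_c = 0.381 + 0.932451 = 1.31345 m and h_c = 1.31345 × 0.819152 = 1.07592 m.
A = πr²/2 = π × 1.62²/2 = 4.1224 m².
Resultant F = γ·h_c·A = 10.05525 × 1.07592 × 4.1224 = 44.5988 kN.

F ≈ 45 kN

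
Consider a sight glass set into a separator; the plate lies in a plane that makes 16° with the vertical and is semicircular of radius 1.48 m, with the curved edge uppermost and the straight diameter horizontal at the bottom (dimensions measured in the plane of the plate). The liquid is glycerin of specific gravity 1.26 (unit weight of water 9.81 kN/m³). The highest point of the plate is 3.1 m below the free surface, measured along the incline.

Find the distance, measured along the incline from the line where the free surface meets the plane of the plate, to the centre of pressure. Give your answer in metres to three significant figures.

y_p = 3.99 m

γ = 1.26 × 9.81 = 12.3606 kN/m³.
The plate makes 16° with the vertical, i.e. θ = 90° − 16° = 74° to the horizontal. Measuring y along the incline from the free-surface line, vertical depth h = y·sinθ with sinθ = 0.961262.
The centroid lies 4r/(3π) = 0.628132 m above the diameter, so r − 4r/(3π) = 1.48 − 0.628132 = 0.851868 m below the topmost point, so y_c = 3.1 + 0.851868 = 3.95187 m and h_c = 3.95187 × 0.961262 = 3.79878 m.
A = πr²/2 = π × 1.48²/2 = 3.44067 m².
Resultant F = γ·h_c·A = 12.3606 × 3.79878 × 3.44067 = 161.557 kN.
I_c = (π/8 − 8/(9π))·r⁴ = 0.109757 × 1.48⁴ = 0.526598 m⁴.
Centre of pressure: y_p = y_c + I_c/(y_c·A) = 3.95187 + 0.526598/(3.95187 × 3.44067) = 3.95187 + 0.0387288 = 3.9906 m along the plane.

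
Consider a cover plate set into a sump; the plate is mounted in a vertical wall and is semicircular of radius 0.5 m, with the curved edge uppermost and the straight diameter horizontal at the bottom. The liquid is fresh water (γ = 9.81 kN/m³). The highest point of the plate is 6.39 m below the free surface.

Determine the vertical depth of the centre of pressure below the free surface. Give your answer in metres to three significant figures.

γ = 9.81 kN/m³.
The centroid lies 4r/(3π) = 0.212207 m above the diameter, so r − 4r/(3π) = 0.5 − 0.212207 = 0.287793 m below the topmost point, so the centroid depth is h_c = 6.39 + 0.287793 = 6.67779 m.
A = πr²/2 = π × 0.5²/2 = 0.392699 m².
Resultant F = γ·h_c·A = 9.81 × 6.67779 × 0.392699 = 25.7254 kN.
I_c = (π/8 − 8/(9π))·r⁴ = 0.109757 × 0.5⁴ = 0.00685981 m⁴.
Centre of pressure: y_p = y_c + I_c/(y_c·A) = 6.67779 + 0.00685981/(6.67779 × 0.392699) = 6.67779 + 0.00261589 = 6.68041 m along the plane.

h_p = 6.68 m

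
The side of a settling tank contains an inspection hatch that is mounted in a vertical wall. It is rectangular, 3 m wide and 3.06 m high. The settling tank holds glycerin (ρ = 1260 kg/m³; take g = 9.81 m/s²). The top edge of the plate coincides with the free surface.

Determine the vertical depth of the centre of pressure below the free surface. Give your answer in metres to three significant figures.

h_p = 2.04 m

γ = ρg = 1260 × 9.81 / 1000 = 12.3606 kN/m³.
The centroid lies 3.06/2 = 1.53 m below the top edge, so the centroid depth is h_c = 1.53 m.
A = 3 × 3.06 = 9.18 m².
Resultant F = γ·h_c·A = 12.3606 × 1.53 × 9.18 = 173.61 kN.
I_c = b·h³/12 = 3 × 3.06³/12 = 7.16315 m⁴.
Centre of pressure: y_p = y_c + I_c/(y_c·A) = 1.53 + 7.16315/(1.53 × 9.18) = 1.53 + 0.51 = 2.04 m along the plane.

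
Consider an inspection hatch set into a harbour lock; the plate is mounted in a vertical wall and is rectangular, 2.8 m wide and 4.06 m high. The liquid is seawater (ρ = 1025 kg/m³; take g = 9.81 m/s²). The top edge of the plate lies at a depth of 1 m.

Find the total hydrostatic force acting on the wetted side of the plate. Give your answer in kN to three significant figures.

γ = ρg = 1025 × 9.81 / 1000 = 10.05525 kN/m³.
The centroid lies 4.06/2 = 2.03 m below the top edge, so the centroid depth is h_c = 1 + 2.03 = 3.03 m.
A = 2.8 × 4.06 = 11.368 m².
Resultant F = γ·h_c·A = 10.05525 × 3.03 × 11.368 = 346.353 kN.

F ≈ 346 kN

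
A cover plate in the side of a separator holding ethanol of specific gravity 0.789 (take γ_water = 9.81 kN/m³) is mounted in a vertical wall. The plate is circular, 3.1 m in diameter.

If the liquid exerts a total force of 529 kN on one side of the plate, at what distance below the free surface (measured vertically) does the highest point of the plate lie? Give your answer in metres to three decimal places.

d_top ≈ 7.505 m

γ = 0.789 × 9.81 = 7.74009 kN/m³.
A = π(1.55)² = 7.54768 m².
From F = γ·h_c·A, the centroid depth is h_c = 529/(7.74009 × 7.54768) = 9.05516 m.
The centroid is at the centre, 1.55 m below the top of the plate, so the highest point sits at h_top = 9.05516 − 1.55 = 7.50516 m below the surface.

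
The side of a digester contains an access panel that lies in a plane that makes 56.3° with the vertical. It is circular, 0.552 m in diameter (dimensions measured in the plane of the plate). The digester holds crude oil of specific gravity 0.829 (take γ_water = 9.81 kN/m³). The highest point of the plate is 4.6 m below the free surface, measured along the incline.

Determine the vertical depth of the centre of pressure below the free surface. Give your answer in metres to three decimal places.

h_p = 2.708 m

γ = 0.829 × 9.81 = 8.13249 kN/m³.
The plate makes 56.3° with the vertical, i.e. θ = 90° − 56.3° = 33.7° to the horizontal. Measuring y along the incline from the free-surface line, vertical depth h = y·sinθ with sinθ = 0.554844.
The centroid is at the centre, 0.276 m below the top of the plate, so y_c = 4.6 + 0.276 = 4.876 m and h_c = 4.876 × 0.554844 = 2.70542 m.
A = π(0.276)² = 0.239314 m².
Resultant F = γ·h_c·A = 8.13249 × 2.70542 × 0.239314 = 5.26534 kN.
I_c = πr⁴/4 = π × 0.276⁴/4 = 0.0045575 m⁴.
Centre of pressure: y_p = y_c + I_c/(y_c·A) = 4.876 + 0.0045575/(4.876 × 0.239314) = 4.876 + 0.00390566 = 4.87991 m along the plane.
Vertically, h_p = y_p·sinθ = 4.87991 × 0.554844 = 2.70759 m.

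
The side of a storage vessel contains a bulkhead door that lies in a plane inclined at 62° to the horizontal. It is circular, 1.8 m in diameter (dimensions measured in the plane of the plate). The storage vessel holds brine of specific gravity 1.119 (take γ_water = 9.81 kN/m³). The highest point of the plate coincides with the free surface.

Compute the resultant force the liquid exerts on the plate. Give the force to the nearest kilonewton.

γ = 1.119 × 9.81 = 10.97739 kN/m³.
Let θ = 62° be the plate's angle to the horizontal; measure y along the incline from where the plane meets the free surface. Vertical depth h = y·sinθ with sinθ = 0.882948.
The centroid is at the centre, 0.9 m below the top of the plate, so y_c = 0.9 m and h_c = 0.9 × 0.882948 = 0.794653 m.
A = π(0.9)² = 2.54469 m².
Resultant F = γ·h_c·A = 10.97739 × 0.794653 × 2.54469 = 22.1979 kN.

F ≈ 22 kN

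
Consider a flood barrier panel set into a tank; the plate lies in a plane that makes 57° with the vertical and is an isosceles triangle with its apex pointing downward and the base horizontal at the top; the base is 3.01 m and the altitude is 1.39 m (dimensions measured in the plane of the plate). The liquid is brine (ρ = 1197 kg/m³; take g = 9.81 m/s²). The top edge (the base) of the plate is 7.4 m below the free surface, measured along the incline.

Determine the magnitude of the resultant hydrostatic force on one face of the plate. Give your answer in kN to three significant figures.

F ≈ 105 kN

γ = ρg = 1197 × 9.81 / 1000 = 11.74257 kN/m³.
The plate makes 57° with the vertical, i.e. θ = 90° − 57° = 33° to the horizontal. Measuring y along the incline from the free-surface line, vertical depth h = y·sinθ with sinθ = 0.544639.
With the apex down, the centroid sits h/3 = 1.39/3 = 0.463333 m below the base (the top edge), so y_c = 7.4 + 0.463333 = 7.86333 m and h_c = 7.86333 × 0.544639 = 4.28268 m.
A = ½ × 3.01 × 1.39 = 2.09195 m².
Resultant F = γ·h_c·A = 11.74257 × 4.28268 × 2.09195 = 105.203 kN.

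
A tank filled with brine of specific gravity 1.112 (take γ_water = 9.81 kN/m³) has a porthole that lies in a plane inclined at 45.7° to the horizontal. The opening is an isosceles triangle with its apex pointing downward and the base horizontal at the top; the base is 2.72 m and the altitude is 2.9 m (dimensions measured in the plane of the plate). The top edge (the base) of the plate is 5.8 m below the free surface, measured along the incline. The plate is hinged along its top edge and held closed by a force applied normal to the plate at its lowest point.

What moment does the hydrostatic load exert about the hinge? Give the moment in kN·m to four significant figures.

γ = 1.112 × 9.81 = 10.90872 kN/m³.
Let θ = 45.7° be the plate's angle to the horizontal; measure y along the incline from where the plane meets the free surface. Vertical depth h = y·sinθ with sinθ = 0.715693.
With the apex down, the centroid sits h/3 = 2.9/3 = 0.966667 m below the base (the top edge), so y_c = 5.8 + 0.966667 = 6.76667 m and h_c = 6.76667 × 0.715693 = 4.84286 m.
A = ½ × 2.72 × 2.9 = 3.944 m².
Resultant F = γ·h_c·A = 10.90872 × 4.84286 × 3.944 = 208.359 kN.
I_c = b·h³/36 = 2.72 × 2.9³/36 = 1.84272 m⁴.
Centre of pressure: y_p = y_c + I_c/(y_c·A) = 6.76667 + 1.84272/(6.76667 × 3.944) = 6.76667 + 0.0690474 = 6.83572 m along the plane.
The resultant acts 0.966667 + 0.0690474 = 1.03571 m (along the plate) below the hinge at the top edge, so the moment about the hinge is M = F × 1.03571 = 208.359 × 1.03571 = 215.799 kN·m.

M ≈ 215.8 kN·m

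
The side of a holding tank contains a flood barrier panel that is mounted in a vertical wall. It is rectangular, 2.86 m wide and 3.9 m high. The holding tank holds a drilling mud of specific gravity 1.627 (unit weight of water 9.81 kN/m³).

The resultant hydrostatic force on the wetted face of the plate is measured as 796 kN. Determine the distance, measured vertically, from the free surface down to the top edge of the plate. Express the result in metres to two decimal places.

γ = 1.627 × 9.81 = 15.96087 kN/m³.
A = 2.86 × 3.9 = 11.154 m².
From F = γ·h_c·A, the centroid depth is h_c = 796/(15.96087 × 11.154) = 4.47122 m.
The centroid lies 3.9/2 = 1.95 m below the top edge, so the top edge sits at h_top = 4.47122 − 1.95 = 2.52122 m below the surface.

d_top ≈ 2.52 m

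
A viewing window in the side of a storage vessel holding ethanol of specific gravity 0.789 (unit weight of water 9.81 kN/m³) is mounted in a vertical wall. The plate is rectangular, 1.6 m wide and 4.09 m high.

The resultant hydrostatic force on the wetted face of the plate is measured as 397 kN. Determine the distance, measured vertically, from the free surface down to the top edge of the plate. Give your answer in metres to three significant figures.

d_top ≈ 5.79 m

γ = 0.789 × 9.81 = 7.74009 kN/m³.
A = 1.6 × 4.09 = 6.544 m².
From F = γ·h_c·A, the centroid depth is h_c = 397/(7.74009 × 6.544) = 7.83793 m.
The centroid lies 4.09/2 = 2.045 m below the top edge, so the top edge sits at h_top = 7.83793 − 2.045 = 5.79293 m below the surface.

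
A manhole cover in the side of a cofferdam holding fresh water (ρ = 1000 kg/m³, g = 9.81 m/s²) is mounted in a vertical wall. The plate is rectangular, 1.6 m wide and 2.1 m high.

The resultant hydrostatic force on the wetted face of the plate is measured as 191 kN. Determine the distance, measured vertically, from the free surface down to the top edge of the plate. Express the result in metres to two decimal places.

γ = ρg = 1000 × 9.81 = 9810 N/m³ = 9.81 kN/m³.
A = 1.6 × 2.1 = 3.36 m².
From F = γ·h_c·A, the centroid depth is h_c = 191/(9.81 × 3.36) = 5.79462 m.
The centroid lies 2.1/2 = 1.05 m below the top edge, so the top edge sits at h_top = 5.79462 − 1.05 = 4.74462 m below the surface.

d_top ≈ 4.74 m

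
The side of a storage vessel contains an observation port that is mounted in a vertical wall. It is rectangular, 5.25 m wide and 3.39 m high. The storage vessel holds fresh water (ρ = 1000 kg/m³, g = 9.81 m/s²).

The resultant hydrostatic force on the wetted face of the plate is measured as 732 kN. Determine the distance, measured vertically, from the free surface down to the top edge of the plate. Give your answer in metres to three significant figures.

γ = ρg = 1000 × 9.81 = 9810 N/m³ = 9.81 kN/m³.
A = 5.25 × 3.39 = 17.7975 m².
From F = γ·h_c·A, the centroid depth is h_c = 732/(9.81 × 17.7975) = 4.1926 m.
The centroid lies 3.39/2 = 1.695 m below the top edge, so the top edge sits at h_top = 4.1926 − 1.695 = 2.4976 m below the surface.

d_top ≈ 2.50 m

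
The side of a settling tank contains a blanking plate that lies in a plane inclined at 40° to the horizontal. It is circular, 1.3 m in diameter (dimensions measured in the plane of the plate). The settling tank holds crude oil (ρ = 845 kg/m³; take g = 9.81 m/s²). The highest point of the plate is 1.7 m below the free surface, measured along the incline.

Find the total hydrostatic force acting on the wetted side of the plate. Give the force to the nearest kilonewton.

γ = ρg = 845 × 9.81 / 1000 = 8.28945 kN/m³.
Let θ = 40° be the plate's angle to the horizontal; measure y along the incline from where the plane meets the free surface. Vertical depth h = y·sinθ with sinθ = 0.642788.
The centroid is at the centre, 0.65 m below the top of the plate, so y_c = 1.7 + 0.65 = 2.35 m and h_c = 2.35 × 0.642788 = 1.51055 m.
A = π(0.65)² = 1.32732 m².
Resultant F = γ·h_c·A = 8.28945 × 1.51055 × 1.32732 = 16.6202 kN.

F ≈ 17 kN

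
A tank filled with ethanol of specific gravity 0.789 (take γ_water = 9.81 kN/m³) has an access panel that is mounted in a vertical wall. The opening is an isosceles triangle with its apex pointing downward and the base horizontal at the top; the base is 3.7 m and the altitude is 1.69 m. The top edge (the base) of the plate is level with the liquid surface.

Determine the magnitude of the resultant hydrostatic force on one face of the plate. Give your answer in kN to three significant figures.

F ≈ 13.6 kN

γ = 0.789 × 9.81 = 7.74009 kN/m³.
With the apex down, the centroid sits h/3 = 1.69/3 = 0.563333 m below the base (the top edge), so the centroid depth is h_c = 0.563333 m.
A = ½ × 3.7 × 1.69 = 3.1265 m².
Resultant F = γ·h_c·A = 7.74009 × 0.563333 × 3.1265 = 13.6323 kN.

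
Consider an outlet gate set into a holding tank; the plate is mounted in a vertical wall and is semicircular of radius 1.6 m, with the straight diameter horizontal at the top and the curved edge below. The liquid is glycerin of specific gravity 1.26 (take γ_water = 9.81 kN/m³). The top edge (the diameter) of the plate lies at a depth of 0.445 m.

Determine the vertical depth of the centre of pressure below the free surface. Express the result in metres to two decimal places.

h_p = 1.28 m

γ = 1.26 × 9.81 = 12.3606 kN/m³.
The centroid of a semicircle lies 4r/(3π) = 0.679061 m from the diameter, here below the top edge, so the centroid depth is h_c = 0.445 + 0.679061 = 1.12406 m.
A = πr²/2 = π × 1.6²/2 = 4.02124 m².
Resultant F = γ·h_c·A = 12.3606 × 1.12406 × 4.02124 = 55.8713 kN.
I_c = (π/8 − 8/(9π))·r⁴ = 0.109757 × 1.6⁴ = 0.719303 m⁴.
Centre of pressure: y_p = y_c + I_c/(y_c·A) = 1.12406 + 0.719303/(1.12406 × 4.02124) = 1.12406 + 0.159134 = 1.28319 m along the plane.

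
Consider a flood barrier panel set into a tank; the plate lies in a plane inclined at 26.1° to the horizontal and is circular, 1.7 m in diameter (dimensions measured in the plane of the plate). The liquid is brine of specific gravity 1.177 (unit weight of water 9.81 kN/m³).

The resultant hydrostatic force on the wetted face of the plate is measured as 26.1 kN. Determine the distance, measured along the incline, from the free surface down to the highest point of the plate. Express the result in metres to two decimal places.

γ = 1.177 × 9.81 = 11.54637 kN/m³.
A = π(0.85)² = 2.2698 m².
From F = γ·h_c·A, the centroid depth is h_c = 26.1/(11.54637 × 2.2698) = 0.995881 m.
Let θ = 26.1° be the plate's angle to the horizontal; measure y along the incline from where the plane meets the free surface. Vertical depth h = y·sinθ with sinθ = 0.439939.
Along the incline, y_c = h_c/sinθ = 0.995881/0.439939 = 2.26368 m.
The centroid is at the centre, 0.85 m below the top of the plate, so the highest point sits at y_top = 2.26368 − 0.85 = 1.41368 m along the incline.

y_top ≈ 1.41 m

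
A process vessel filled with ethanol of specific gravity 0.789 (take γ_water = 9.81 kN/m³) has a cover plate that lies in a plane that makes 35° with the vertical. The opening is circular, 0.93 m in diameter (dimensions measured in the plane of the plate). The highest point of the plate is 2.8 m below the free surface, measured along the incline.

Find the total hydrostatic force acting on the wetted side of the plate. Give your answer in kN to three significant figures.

F ≈ 14.1 kN

γ = 0.789 × 9.81 = 7.74009 kN/m³.
The plate makes 35° with the vertical, i.e. θ = 90° − 35° = 55° to the horizontal. Measuring y along the incline from the free-surface line, vertical depth h = y·sinθ with sinθ = 0.819152.
The centroid is at the centre, 0.465 m below the top of the plate, so y_c = 2.8 + 0.465 = 3.265 m and h_c = 3.265 × 0.819152 = 2.67453 m.
A = π(0.465)² = 0.679291 m².
Resultant F = γ·h_c·A = 7.74009 × 2.67453 × 0.679291 = 14.0621 kN.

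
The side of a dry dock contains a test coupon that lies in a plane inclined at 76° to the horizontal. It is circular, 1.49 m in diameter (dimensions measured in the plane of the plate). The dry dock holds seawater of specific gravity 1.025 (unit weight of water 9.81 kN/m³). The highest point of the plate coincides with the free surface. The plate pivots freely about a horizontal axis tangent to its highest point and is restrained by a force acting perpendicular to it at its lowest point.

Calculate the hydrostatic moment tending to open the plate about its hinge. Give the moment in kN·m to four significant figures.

M ≈ 11.80 kN·m

γ = 1.025 × 9.81 = 10.05525 kN/m³.
Let θ = 76° be the plate's angle to the horizontal; measure y along the incline from where the plane meets the free surface. Vertical depth h = y·sinθ with sinθ = 0.970296.
The centroid is at the centre, 0.745 m below the top of the plate, so y_c = 0.745 m and h_c = 0.745 × 0.970296 = 0.722871 m.
A = π(0.745)² = 1.74366 m².
Resultant F = γ·h_c·A = 10.05525 × 0.722871 × 1.74366 = 12.6741 kN.
I_c = πr⁴/4 = π × 0.745⁴/4 = 0.241944 m⁴.
Centre of pressure: y_p = y_c + I_c/(y_c·A) = 0.745 + 0.241944/(0.745 × 1.74366) = 0.745 + 0.18625 = 0.93125 m along the plane.
The resultant acts 0.745 + 0.18625 = 0.93125 m (along the plate) below the hinge at the top edge, so the moment about the hinge is M = F × 0.93125 = 12.6741 × 0.93125 = 11.8028 kN·m.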